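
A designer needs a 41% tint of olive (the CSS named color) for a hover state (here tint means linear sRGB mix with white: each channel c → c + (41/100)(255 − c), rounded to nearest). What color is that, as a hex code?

CSS olive is rgb(128, 128, 0).
Lerp each channel 41% toward 255:
  R: 128 + 0.41×(255−128) = 128 + 52.07 = 180.07 → 180
  G: 128 + 0.41×(255−128) = 128 + 52.07 = 180.07 → 180
  B: 0 + 0.41×(255−0) = 0 + 104.55 = 104.55 → 105
rgb(180, 180, 105) = #b4b469.

#b4b469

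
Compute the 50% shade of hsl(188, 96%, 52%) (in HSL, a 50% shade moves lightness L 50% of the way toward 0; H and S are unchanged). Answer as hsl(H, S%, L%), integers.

L moves 50% from 52 toward 0: 52 − 26 = 26 → 26.
H and S are unchanged.

hsl(188, 96%, 26%)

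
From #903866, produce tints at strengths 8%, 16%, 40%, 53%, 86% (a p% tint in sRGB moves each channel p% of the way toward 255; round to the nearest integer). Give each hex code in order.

#994872, #a2587e, #bc88a3, #cba1b7, #efe3ea

#903866 is rgb(144, 56, 102).
8%: (144 + 8.88 = 152.88→153, 56 + 15.92 = 71.92→72, 102 + 12.24 = 114.24→114) → #994872
16%: (144 + 17.76 = 161.76→162, 56 + 31.84 = 87.84→88, 102 + 24.48 = 126.48→126) → #a2587e
40%: (144 + 44.4 = 188.4→188, 56 + 79.6 = 135.6→136, 102 + 61.2 = 163.2→163) → #bc88a3
53%: (144 + 58.83 = 202.83→203, 56 + 105.47 = 161.47→161, 102 + 81.09 = 183.09→183) → #cba1b7
86%: (144 + 95.46 = 239.46→239, 56 + 171.14 = 227.14→227, 102 + 131.58 = 233.58→234) → #efe3ea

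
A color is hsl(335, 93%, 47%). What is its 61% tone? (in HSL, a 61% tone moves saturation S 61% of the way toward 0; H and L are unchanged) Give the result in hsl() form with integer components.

hsl(335, 36%, 47%)

S moves 61% from 93 toward 0: 93 − 56.73 = 36.27 → 36.
H and L are unchanged.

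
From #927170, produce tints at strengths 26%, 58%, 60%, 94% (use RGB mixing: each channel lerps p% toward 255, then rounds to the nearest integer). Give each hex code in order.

#927170 is rgb(146, 113, 112).
26%: (146 + 28.34 = 174.34→174, 113 + 36.92 = 149.92→150, 112 + 37.18 = 149.18→149) → #AE9695
58%: (146 + 63.22 = 209.22→209, 113 + 82.36 = 195.36→195, 112 + 82.94 = 194.94→195) → #D1C3C3
60%: (146 + 65.4 = 211.4→211, 113 + 85.2 = 198.2→198, 112 + 85.8 = 197.8→198) → #D3C6C6
94%: (146 + 102.46 = 248.46→248, 113 + 133.48 = 246.48→246, 112 + 134.42 = 246.42→246) → #F8F6F6

#AE9695, #D1C3C3, #D3C6C6, #F8F6F6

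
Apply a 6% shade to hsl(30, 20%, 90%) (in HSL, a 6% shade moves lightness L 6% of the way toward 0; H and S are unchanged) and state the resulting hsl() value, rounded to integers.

L moves 6% from 90 toward 0: 90 − 5.4 = 84.6 → 85.
H and S are unchanged.

hsl(30, 20%, 85%)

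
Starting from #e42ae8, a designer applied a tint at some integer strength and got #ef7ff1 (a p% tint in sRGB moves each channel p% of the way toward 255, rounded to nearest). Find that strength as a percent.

#e42ae8 is rgb(228, 42, 232); #ef7ff1 is rgb(239, 127, 241).
On the G channel (widest range): 127 ≈ 42 + (p/100)(255 − 42), so p ≈ 100×(127 − 42)/(255 − 42) = 8500/213 = 39.91.
p = 40 reproduces all three channels after rounding.

40%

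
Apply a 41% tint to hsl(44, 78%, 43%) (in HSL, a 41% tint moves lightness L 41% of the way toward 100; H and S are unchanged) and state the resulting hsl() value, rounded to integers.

L moves 41% from 43 toward 100: 43 + 23.37 = 66.37 → 66.
H and S are unchanged.

hsl(44, 78%, 66%)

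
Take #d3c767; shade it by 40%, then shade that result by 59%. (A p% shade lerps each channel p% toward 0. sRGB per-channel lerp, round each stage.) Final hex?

#343119

#d3c767 is rgb(211, 199, 103).
Lerp each channel 40% toward 0:
  R: 211 − 84.4 = 126.6 → 127
  G: 199 + 0.4×(0−199) = 199 − 79.6 = 119.4 → 119
  B: 103 + 0.4×(0−103) = 103 − 41.2 = 61.8 → 62
After the shade: rgb(127, 119, 62) = #7f773e.
Per channel, c → c + 0.59(0 − c):
  R: 127 + 0.59×(0−127) = 127 − 74.93 = 52.07 → 52
  G: 119 + 0.59×(0−119) = 119 − 70.21 = 48.79 → 49
  B: 62 + 0.59×(0−62) = 62 − 36.58 = 25.42 → 25
rgb(52, 49, 25) = #343119.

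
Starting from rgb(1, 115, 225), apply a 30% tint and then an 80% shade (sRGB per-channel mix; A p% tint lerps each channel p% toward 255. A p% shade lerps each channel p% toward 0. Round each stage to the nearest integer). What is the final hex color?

#0f1f2f

A 30% tint moves each channel 30% toward 255:
  R: 1 + 76.2 = 77.2 → 77
  G: 115 + 0.3×(255−115) = 115 + 42 = 157 → 157
  B: 225 + 9 = 234 → 234
After the tint: rgb(77, 157, 234) = #4d9dea.
An 80% shade moves each channel 80% toward 0:
  R: 77 − 61.6 = 15.4 → 15
  G: 157 + 0.8×(0−157) = 157 − 125.6 = 31.4 → 31
  B: 234 − 187.2 = 46.8 → 47
rgb(15, 31, 47) = #0f1f2f.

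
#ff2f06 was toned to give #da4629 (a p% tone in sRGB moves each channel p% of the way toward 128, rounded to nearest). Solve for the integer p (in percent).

29%

#ff2f06 is rgb(255, 47, 6); #da4629 is rgb(218, 70, 41).
On the R channel (widest range): 218 ≈ 255 + (p/100)(128 − 255), so p ≈ 100×(218 − 255)/(128 − 255) = -3700/-127 = 29.13.
p = 29 reproduces all three channels after rounding.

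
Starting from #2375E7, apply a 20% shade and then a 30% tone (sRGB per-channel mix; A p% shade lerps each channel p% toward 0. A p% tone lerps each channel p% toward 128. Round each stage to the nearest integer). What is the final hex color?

#3A68A8

#2375E7 is rgb(35, 117, 231).
A 20% shade moves each channel 20% toward 0:
  R: 35 − 7 = 28 → 28
  G: 117 + 0.2×(0−117) = 117 − 23.4 = 93.6 → 94
  B: 231 + 0.2×(0−231) = 231 − 46.2 = 184.8 → 185
After the shade: rgb(28, 94, 185) = #1C5EB9.
Per channel, c → c + 0.3(128 − c):
  R: 28 + 30 = 58 → 58
  G: 94 + 0.3×(128−94) = 94 + 10.2 = 104.2 → 104
  B: 185 − 17.1 = 167.9 → 168
rgb(58, 104, 168) = #3A68A8.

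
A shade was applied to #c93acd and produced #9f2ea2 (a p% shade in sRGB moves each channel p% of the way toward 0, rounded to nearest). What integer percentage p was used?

21%

#c93acd is rgb(201, 58, 205); #9f2ea2 is rgb(159, 46, 162).
On the B channel (widest range): 162 ≈ 205 + (p/100)(0 − 205), so p ≈ 100×(162 − 205)/(0 − 205) = -4300/-205 = 20.98.
p = 21 reproduces all three channels after rounding.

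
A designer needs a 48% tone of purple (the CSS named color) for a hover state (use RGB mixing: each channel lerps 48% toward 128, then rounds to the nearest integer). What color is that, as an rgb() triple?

CSS purple is rgb(128, 0, 128).
A 48% tone moves each channel 48% toward 128:
  R: 128 + 0 = 128 → 128
  G: 0 + 61.44 = 61.44 → 61
  B: 128 + 0.48×(128−128) = 128 + 0 = 128 → 128

rgb(128, 61, 128)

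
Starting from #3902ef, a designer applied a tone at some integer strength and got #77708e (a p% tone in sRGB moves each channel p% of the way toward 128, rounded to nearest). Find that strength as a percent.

#3902ef is rgb(57, 2, 239); #77708e is rgb(119, 112, 142).
On the G channel (widest range): 112 ≈ 2 + (p/100)(128 − 2), so p ≈ 100×(112 − 2)/(128 − 2) = 11000/126 = 87.30.
p = 87 reproduces all three channels after rounding.

87%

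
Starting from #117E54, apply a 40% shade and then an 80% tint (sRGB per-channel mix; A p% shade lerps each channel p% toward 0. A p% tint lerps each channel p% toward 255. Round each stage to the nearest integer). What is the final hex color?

#117E54 is rgb(17, 126, 84).
A 40% shade moves each channel 40% toward 0:
  R: 17 − 6.8 = 10.2 → 10
  G: 126 − 50.4 = 75.6 → 76
  B: 84 + 0.4×(0−84) = 84 − 33.6 = 50.4 → 50
After the shade: rgb(10, 76, 50) = #0A4C32.
An 80% tint moves each channel 80% toward 255:
  R: 10 + 0.8×(255−10) = 10 + 196 = 206 → 206
  G: 76 + 0.8×(255−76) = 76 + 143.2 = 219.2 → 219
  B: 50 + 164 = 214 → 214
rgb(206, 219, 214) = #CEDBD6.

#CEDBD6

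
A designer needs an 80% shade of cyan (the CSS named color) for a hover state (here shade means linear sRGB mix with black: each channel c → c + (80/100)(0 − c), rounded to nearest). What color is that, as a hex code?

#003333

CSS cyan is rgb(0, 255, 255).
Per channel, c → c + 0.8(0 − c):
  R: 0 + 0.8×(0−0) = 0 + 0 = 0 → 0
  G: 255 − 204 = 51 → 51
  B: 255 + 0.8×(0−255) = 255 − 204 = 51 → 51
rgb(0, 51, 51) = #003333.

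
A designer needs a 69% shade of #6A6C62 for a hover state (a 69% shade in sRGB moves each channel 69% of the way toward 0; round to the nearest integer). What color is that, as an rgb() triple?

#6A6C62 is rgb(106, 108, 98).
Lerp each channel 69% toward 0:
  R: 106 − 73.14 = 32.86 → 33
  G: 108 + 0.69×(0−108) = 108 − 74.52 = 33.48 → 33
  B: 98 − 67.62 = 30.38 → 30

rgb(33, 33, 30)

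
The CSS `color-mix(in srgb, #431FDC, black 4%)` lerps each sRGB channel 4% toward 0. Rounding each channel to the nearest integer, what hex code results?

#401ED3

#431FDC is rgb(67, 31, 220).
Lerp each channel 4% toward 0:
  R: 67 + 0.04×(0−67) = 67 − 2.68 = 64.32 → 64
  G: 31 + 0.04×(0−31) = 31 − 1.24 = 29.76 → 30
  B: 220 + 0.04×(0−220) = 220 − 8.8 = 211.2 → 211
rgb(64, 30, 211) = #401ED3.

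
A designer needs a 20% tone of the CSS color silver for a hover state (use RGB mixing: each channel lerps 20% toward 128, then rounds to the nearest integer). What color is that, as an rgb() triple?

rgb(179, 179, 179)

CSS silver is rgb(192, 192, 192).
A 20% tone moves each channel 20% toward 128:
  R: 192 + 0.2×(128−192) = 192 − 12.8 = 179.2 → 179
  G: 192 + 0.2×(128−192) = 192 − 12.8 = 179.2 → 179
  B: 192 − 12.8 = 179.2 → 179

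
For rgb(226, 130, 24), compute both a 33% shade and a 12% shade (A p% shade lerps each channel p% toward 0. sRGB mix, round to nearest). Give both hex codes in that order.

33% shade:
  R: 226 + 0.33×(0−226) = 226 − 74.58 = 151.42 → 151
  G: 130 + 0.33×(0−130) = 130 − 42.9 = 87.1 → 87
  B: 24 − 7.92 = 16.08 → 16
  → #975710
12% shade:
  R: 226 − 27.12 = 198.88 → 199
  G: 130 + 0.12×(0−130) = 130 − 15.6 = 114.4 → 114
  B: 24 + 0.12×(0−24) = 24 − 2.88 = 21.12 → 21
  → #C77215

#975710, #C77215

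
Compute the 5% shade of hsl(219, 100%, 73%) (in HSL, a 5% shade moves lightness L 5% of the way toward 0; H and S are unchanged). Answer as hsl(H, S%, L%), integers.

L moves 5% from 73 toward 0: 73 − 3.65 = 69.35 → 69.
H and S are unchanged.

hsl(219, 100%, 69%)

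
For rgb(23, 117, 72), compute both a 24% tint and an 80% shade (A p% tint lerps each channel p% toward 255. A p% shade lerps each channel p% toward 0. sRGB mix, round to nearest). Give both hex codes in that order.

#4f9674, #05170e

24% tint:
  R: 23 + 0.24×(255−23) = 23 + 55.68 = 78.68 → 79
  G: 117 + 0.24×(255−117) = 117 + 33.12 = 150.12 → 150
  B: 72 + 0.24×(255−72) = 72 + 43.92 = 115.92 → 116
  → #4f9674
80% shade:
  R: 23 + 0.8×(0−23) = 23 − 18.4 = 4.6 → 5
  G: 117 + 0.8×(0−117) = 117 − 93.6 = 23.4 → 23
  B: 72 − 57.6 = 14.4 → 14
  → #05170e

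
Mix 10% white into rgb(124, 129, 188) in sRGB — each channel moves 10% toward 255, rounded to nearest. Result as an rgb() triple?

rgb(137, 142, 195)

Per channel, c → c + 0.1(255 − c):
  R: 124 + 13.1 = 137.1 → 137
  G: 129 + 12.6 = 141.6 → 142
  B: 188 + 0.1×(255−188) = 188 + 6.7 = 194.7 → 195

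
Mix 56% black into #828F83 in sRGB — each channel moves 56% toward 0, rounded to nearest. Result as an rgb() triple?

rgb(57, 63, 58)

#828F83 is rgb(130, 143, 131).
Per channel, c → c + 0.56(0 − c):
  R: 130 + 0.56×(0−130) = 130 − 72.8 = 57.2 → 57
  G: 143 + 0.56×(0−143) = 143 − 80.08 = 62.92 → 63
  B: 131 + 0.56×(0−131) = 131 − 73.36 = 57.64 → 58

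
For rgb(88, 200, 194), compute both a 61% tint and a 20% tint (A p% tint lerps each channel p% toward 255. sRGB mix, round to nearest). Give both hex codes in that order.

#BEEAE7, #79D3CE

61% tint:
  R: 88 + 0.61×(255−88) = 88 + 101.87 = 189.87 → 190
  G: 200 + 33.55 = 233.55 → 234
  B: 194 + 0.61×(255−194) = 194 + 37.21 = 231.21 → 231
  → #BEEAE7
20% tint:
  R: 88 + 33.4 = 121.4 → 121
  G: 200 + 0.2×(255−200) = 200 + 11 = 211 → 211
  B: 194 + 12.2 = 206.2 → 206
  → #79D3CE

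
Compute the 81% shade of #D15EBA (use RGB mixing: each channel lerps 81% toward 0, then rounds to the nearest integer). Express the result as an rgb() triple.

rgb(40, 18, 35)

#D15EBA is rgb(209, 94, 186).
Lerp each channel 81% toward 0:
  R: 209 − 169.29 = 39.71 → 40
  G: 94 + 0.81×(0−94) = 94 − 76.14 = 17.86 → 18
  B: 186 + 0.81×(0−186) = 186 − 150.66 = 35.34 → 35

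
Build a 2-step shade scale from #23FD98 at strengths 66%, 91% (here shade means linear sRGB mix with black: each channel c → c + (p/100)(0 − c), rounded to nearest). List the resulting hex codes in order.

#23FD98 is rgb(35, 253, 152).
66%: (35 − 23.1 = 11.9→12, 253 − 166.98 = 86.02→86, 152 − 100.32 = 51.68→52) → #0C5634
91%: (35 − 31.85 = 3.15→3, 253 − 230.23 = 22.77→23, 152 − 138.32 = 13.68→14) → #03170E

#0C5634, #03170E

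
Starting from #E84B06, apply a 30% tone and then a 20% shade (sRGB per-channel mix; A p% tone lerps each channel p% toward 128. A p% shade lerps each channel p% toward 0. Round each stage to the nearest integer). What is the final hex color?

#E84B06 is rgb(232, 75, 6).
Lerp each channel 30% toward 128:
  R: 232 − 31.2 = 200.8 → 201
  G: 75 + 15.9 = 90.9 → 91
  B: 6 + 36.6 = 42.6 → 43
After the tone: rgb(201, 91, 43) = #C95B2B.
Lerp each channel 20% toward 0:
  R: 201 − 40.2 = 160.8 → 161
  G: 91 + 0.2×(0−91) = 91 − 18.2 = 72.8 → 73
  B: 43 + 0.2×(0−43) = 43 − 8.6 = 34.4 → 34
rgb(161, 73, 34) = #A14922.

#A14922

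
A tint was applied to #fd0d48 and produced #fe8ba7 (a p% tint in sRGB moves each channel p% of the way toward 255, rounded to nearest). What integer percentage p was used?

52%

#fd0d48 is rgb(253, 13, 72); #fe8ba7 is rgb(254, 139, 167).
On the G channel (widest range): 139 ≈ 13 + (p/100)(255 − 13), so p ≈ 100×(139 − 13)/(255 − 13) = 12600/242 = 52.07.
p = 52 reproduces all three channels after rounding.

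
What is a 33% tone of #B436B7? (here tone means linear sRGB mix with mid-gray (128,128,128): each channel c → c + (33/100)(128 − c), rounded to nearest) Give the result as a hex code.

#A34EA5

#B436B7 is rgb(180, 54, 183).
Lerp each channel 33% toward 128:
  R: 180 + 0.33×(128−180) = 180 − 17.16 = 162.84 → 163
  G: 54 + 24.42 = 78.42 → 78
  B: 183 − 18.15 = 164.85 → 165
rgb(163, 78, 165) = #A34EA5.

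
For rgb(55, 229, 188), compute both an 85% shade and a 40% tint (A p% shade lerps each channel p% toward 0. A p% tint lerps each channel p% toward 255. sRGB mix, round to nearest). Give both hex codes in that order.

#08221c, #87efd7

85% shade:
  R: 55 − 46.75 = 8.25 → 8
  G: 229 − 194.65 = 34.35 → 34
  B: 188 + 0.85×(0−188) = 188 − 159.8 = 28.2 → 28
  → #08221c
40% tint:
  R: 55 + 80 = 135 → 135
  G: 229 + 10.4 = 239.4 → 239
  B: 188 + 26.8 = 214.8 → 215
  → #87efd7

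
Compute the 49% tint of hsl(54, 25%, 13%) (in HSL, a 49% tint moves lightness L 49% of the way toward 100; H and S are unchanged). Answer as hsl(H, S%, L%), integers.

L moves 49% from 13 toward 100: 13 + 42.63 = 55.63 → 56.
H and S are unchanged.

hsl(54, 25%, 56%)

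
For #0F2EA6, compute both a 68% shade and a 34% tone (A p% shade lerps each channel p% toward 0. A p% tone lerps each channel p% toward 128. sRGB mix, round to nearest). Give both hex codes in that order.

#0F2EA6 is rgb(15, 46, 166).
68% shade:
  R: 15 + 0.68×(0−15) = 15 − 10.2 = 4.8 → 5
  G: 46 + 0.68×(0−46) = 46 − 31.28 = 14.72 → 15
  B: 166 − 112.88 = 53.12 → 53
  → #050F35
34% tone:
  R: 15 + 0.34×(128−15) = 15 + 38.42 = 53.42 → 53
  G: 46 + 0.34×(128−46) = 46 + 27.88 = 73.88 → 74
  B: 166 − 12.92 = 153.08 → 153
  → #354A99

#050F35, #354A99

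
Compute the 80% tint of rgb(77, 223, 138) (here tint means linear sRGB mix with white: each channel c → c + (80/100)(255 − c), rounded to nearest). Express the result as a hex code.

Per channel, c → c + 0.8(255 − c):
  R: 77 + 0.8×(255−77) = 77 + 142.4 = 219.4 → 219
  G: 223 + 0.8×(255−223) = 223 + 25.6 = 248.6 → 249
  B: 138 + 0.8×(255−138) = 138 + 93.6 = 231.6 → 232
rgb(219, 249, 232) = #DBF9E8.

#DBF9E8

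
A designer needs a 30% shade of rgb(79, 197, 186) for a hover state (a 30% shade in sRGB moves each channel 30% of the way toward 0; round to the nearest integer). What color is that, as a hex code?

Lerp each channel 30% toward 0:
  R: 79 − 23.7 = 55.3 → 55
  G: 197 − 59.1 = 137.9 → 138
  B: 186 + 0.3×(0−186) = 186 − 55.8 = 130.2 → 130
rgb(55, 138, 130) = #378a82.

#378a82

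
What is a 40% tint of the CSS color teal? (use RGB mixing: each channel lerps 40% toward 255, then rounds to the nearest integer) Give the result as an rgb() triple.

rgb(102, 179, 179)

CSS teal is rgb(0, 128, 128).
Per channel, c → c + 0.4(255 − c):
  R: 0 + 102 = 102 → 102
  G: 128 + 0.4×(255−128) = 128 + 50.8 = 178.8 → 179
  B: 128 + 50.8 = 178.8 → 179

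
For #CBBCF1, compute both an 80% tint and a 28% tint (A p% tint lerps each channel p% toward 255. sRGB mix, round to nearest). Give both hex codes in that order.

#F5F2FC, #DACFF5

#CBBCF1 is rgb(203, 188, 241).
80% tint:
  R: 203 + 41.6 = 244.6 → 245
  G: 188 + 0.8×(255−188) = 188 + 53.6 = 241.6 → 242
  B: 241 + 11.2 = 252.2 → 252
  → #F5F2FC
28% tint:
  R: 203 + 0.28×(255−203) = 203 + 14.56 = 217.56 → 218
  G: 188 + 0.28×(255−188) = 188 + 18.76 = 206.76 → 207
  B: 241 + 3.92 = 244.92 → 245
  → #DACFF5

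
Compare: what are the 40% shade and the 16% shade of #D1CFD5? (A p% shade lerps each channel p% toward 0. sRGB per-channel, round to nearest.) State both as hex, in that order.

#D1CFD5 is rgb(209, 207, 213).
40% shade:
  R: 209 + 0.4×(0−209) = 209 − 83.6 = 125.4 → 125
  G: 207 − 82.8 = 124.2 → 124
  B: 213 + 0.4×(0−213) = 213 − 85.2 = 127.8 → 128
  → #7D7C80
16% shade:
  R: 209 − 33.44 = 175.56 → 176
  G: 207 − 33.12 = 173.88 → 174
  B: 213 − 34.08 = 178.92 → 179
  → #B0AEB3

#7D7C80, #B0AEB3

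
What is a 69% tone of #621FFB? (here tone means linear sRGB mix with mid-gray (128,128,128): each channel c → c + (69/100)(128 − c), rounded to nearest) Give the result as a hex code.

#7762A6

#621FFB is rgb(98, 31, 251).
Lerp each channel 69% toward 128:
  R: 98 + 0.69×(128−98) = 98 + 20.7 = 118.7 → 119
  G: 31 + 66.93 = 97.93 → 98
  B: 251 + 0.69×(128−251) = 251 − 84.87 = 166.13 → 166
rgb(119, 98, 166) = #7762A6.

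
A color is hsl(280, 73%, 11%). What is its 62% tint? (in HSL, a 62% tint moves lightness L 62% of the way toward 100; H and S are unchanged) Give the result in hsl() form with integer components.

hsl(280, 73%, 66%)

L moves 62% from 11 toward 100: 11 + 55.18 = 66.18 → 66.
H and S are unchanged.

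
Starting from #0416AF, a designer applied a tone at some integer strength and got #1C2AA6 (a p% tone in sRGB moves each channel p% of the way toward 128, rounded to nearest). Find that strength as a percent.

19%

#0416AF is rgb(4, 22, 175); #1C2AA6 is rgb(28, 42, 166).
On the R channel (widest range): 28 ≈ 4 + (p/100)(128 − 4), so p ≈ 100×(28 − 4)/(128 − 4) = 2400/124 = 19.35.
p = 19 reproduces all three channels after rounding.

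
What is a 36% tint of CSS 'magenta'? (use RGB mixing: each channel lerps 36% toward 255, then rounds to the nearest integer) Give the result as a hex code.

#ff5cff

CSS magenta is rgb(255, 0, 255).
A 36% tint moves each channel 36% toward 255:
  R: 255 + 0.36×(255−255) = 255 + 0 = 255 → 255
  G: 0 + 91.8 = 91.8 → 92
  B: 255 + 0.36×(255−255) = 255 + 0 = 255 → 255
rgb(255, 92, 255) = #ff5cff.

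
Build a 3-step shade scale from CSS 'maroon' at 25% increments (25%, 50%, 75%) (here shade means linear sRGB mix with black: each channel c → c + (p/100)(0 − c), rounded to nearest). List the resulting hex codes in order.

#600000, #400000, #200000

CSS maroon is rgb(128, 0, 0).
25%: (128 − 32 = 96→96, 0→0, 0→0) → #600000
50%: (128 − 64 = 64→64, 0→0, 0→0) → #400000
75%: (128 − 96 = 32→32, 0→0, 0→0) → #200000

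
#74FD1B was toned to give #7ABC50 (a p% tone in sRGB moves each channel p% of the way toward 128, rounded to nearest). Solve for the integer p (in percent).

52%

#74FD1B is rgb(116, 253, 27); #7ABC50 is rgb(122, 188, 80).
On the G channel (widest range): 188 ≈ 253 + (p/100)(128 − 253), so p ≈ 100×(188 − 253)/(128 − 253) = -6500/-125 = 52.00.
p = 52 reproduces all three channels after rounding.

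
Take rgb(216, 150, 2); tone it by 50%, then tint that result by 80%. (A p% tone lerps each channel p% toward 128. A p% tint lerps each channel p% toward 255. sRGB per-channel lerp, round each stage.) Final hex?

A 50% tone moves each channel 50% toward 128:
  R: 216 − 44 = 172 → 172
  G: 150 + 0.5×(128−150) = 150 − 11 = 139 → 139
  B: 2 + 63 = 65 → 65
After the tone: rgb(172, 139, 65) = #ac8b41.
Per channel, c → c + 0.8(255 − c):
  R: 172 + 0.8×(255−172) = 172 + 66.4 = 238.4 → 238
  G: 139 + 0.8×(255−139) = 139 + 92.8 = 231.8 → 232
  B: 65 + 152 = 217 → 217
rgb(238, 232, 217) = #eee8d9.

#eee8d9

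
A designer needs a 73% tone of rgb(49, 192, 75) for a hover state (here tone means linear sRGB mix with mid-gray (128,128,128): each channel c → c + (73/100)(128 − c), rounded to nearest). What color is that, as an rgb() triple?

A 73% tone moves each channel 73% toward 128:
  R: 49 + 0.73×(128−49) = 49 + 57.67 = 106.67 → 107
  G: 192 − 46.72 = 145.28 → 145
  B: 75 + 38.69 = 113.69 → 114

rgb(107, 145, 114)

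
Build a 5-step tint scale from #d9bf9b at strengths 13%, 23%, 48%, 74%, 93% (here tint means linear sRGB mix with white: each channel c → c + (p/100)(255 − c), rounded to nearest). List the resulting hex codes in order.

#dec7a8, #e2ceb2, #ebdecb, #f5eee5, #fcfbf8

#d9bf9b is rgb(217, 191, 155).
13%: (217 + 4.94 = 221.94→222, 191 + 8.32 = 199.32→199, 155 + 13 = 168→168) → #dec7a8
23%: (217 + 8.74 = 225.74→226, 191 + 14.72 = 205.72→206, 155 + 23 = 178→178) → #e2ceb2
48%: (217 + 18.24 = 235.24→235, 191 + 30.72 = 221.72→222, 155 + 48 = 203→203) → #ebdecb
74%: (217 + 28.12 = 245.12→245, 191 + 47.36 = 238.36→238, 155 + 74 = 229→229) → #f5eee5
93%: (217 + 35.34 = 252.34→252, 191 + 59.52 = 250.52→251, 155 + 93 = 248→248) → #fcfbf8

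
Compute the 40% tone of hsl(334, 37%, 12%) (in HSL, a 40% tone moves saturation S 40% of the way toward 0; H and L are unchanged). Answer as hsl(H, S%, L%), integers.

hsl(334, 22%, 12%)

S moves 40% from 37 toward 0: 37 − 14.8 = 22.2 → 22.
H and L are unchanged.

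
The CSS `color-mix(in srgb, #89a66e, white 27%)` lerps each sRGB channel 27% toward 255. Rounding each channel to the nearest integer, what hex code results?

#a9be95

#89a66e is rgb(137, 166, 110).
Lerp each channel 27% toward 255:
  R: 137 + 31.86 = 168.86 → 169
  G: 166 + 0.27×(255−166) = 166 + 24.03 = 190.03 → 190
  B: 110 + 39.15 = 149.15 → 149
rgb(169, 190, 149) = #a9be95.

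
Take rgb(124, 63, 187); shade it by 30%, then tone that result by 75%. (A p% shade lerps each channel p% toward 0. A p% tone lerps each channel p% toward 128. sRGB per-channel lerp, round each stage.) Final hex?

A 30% shade moves each channel 30% toward 0:
  R: 124 + 0.3×(0−124) = 124 − 37.2 = 86.8 → 87
  G: 63 + 0.3×(0−63) = 63 − 18.9 = 44.1 → 44
  B: 187 + 0.3×(0−187) = 187 − 56.1 = 130.9 → 131
After the shade: rgb(87, 44, 131) = #572C83.
A 75% tone moves each channel 75% toward 128:
  R: 87 + 0.75×(128−87) = 87 + 30.75 = 117.75 → 118
  G: 44 + 0.75×(128−44) = 44 + 63 = 107 → 107
  B: 131 − 2.25 = 128.75 → 129
rgb(118, 107, 129) = #766B81.

#766B81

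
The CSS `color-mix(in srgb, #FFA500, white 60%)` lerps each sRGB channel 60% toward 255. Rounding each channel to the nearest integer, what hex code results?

#FFA500 is rgb(255, 165, 0).
Per channel, c → c + 0.6(255 − c):
  R: 255 + 0.6×(255−255) = 255 + 0 = 255 → 255
  G: 165 + 0.6×(255−165) = 165 + 54 = 219 → 219
  B: 0 + 153 = 153 → 153
rgb(255, 219, 153) = #FFDB99.

#FFDB99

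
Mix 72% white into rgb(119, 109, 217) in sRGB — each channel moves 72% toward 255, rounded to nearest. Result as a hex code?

#D9D6F4

A 72% tint moves each channel 72% toward 255:
  R: 119 + 97.92 = 216.92 → 217
  G: 109 + 105.12 = 214.12 → 214
  B: 217 + 0.72×(255−217) = 217 + 27.36 = 244.36 → 244
rgb(217, 214, 244) = #D9D6F4.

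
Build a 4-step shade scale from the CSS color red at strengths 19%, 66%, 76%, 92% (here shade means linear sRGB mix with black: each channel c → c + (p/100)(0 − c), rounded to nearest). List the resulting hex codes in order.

CSS red is rgb(255, 0, 0).
19%: (255 − 48.45 = 206.55→207, 0→0, 0→0) → #CF0000
66%: (255 − 168.3 = 86.7→87, 0→0, 0→0) → #570000
76%: (255 − 193.8 = 61.2→61, 0→0, 0→0) → #3D0000
92%: (255 − 234.6 = 20.4→20, 0→0, 0→0) → #140000

#CF0000, #570000, #3D0000, #140000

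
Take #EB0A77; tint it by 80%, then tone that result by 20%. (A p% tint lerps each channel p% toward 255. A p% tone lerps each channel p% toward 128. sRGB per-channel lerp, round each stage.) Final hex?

#E2BED0

#EB0A77 is rgb(235, 10, 119).
An 80% tint moves each channel 80% toward 255:
  R: 235 + 16 = 251 → 251
  G: 10 + 196 = 206 → 206
  B: 119 + 0.8×(255−119) = 119 + 108.8 = 227.8 → 228
After the tint: rgb(251, 206, 228) = #FBCEE4.
Lerp each channel 20% toward 128:
  R: 251 + 0.2×(128−251) = 251 − 24.6 = 226.4 → 226
  G: 206 + 0.2×(128−206) = 206 − 15.6 = 190.4 → 190
  B: 228 − 20 = 208 → 208
rgb(226, 190, 208) = #E2BED0.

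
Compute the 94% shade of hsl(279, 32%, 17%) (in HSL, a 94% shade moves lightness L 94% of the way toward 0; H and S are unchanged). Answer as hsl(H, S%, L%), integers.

L moves 94% from 17 toward 0: 17 − 15.98 = 1.02 → 1.
H and S are unchanged.

hsl(279, 32%, 1%)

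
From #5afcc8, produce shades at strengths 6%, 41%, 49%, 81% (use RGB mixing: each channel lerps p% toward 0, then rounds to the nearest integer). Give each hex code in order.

#55edbc, #359576, #2e8166, #113026

#5afcc8 is rgb(90, 252, 200).
6%: (90 − 5.4 = 84.6→85, 252 − 15.12 = 236.88→237, 200 − 12 = 188→188) → #55edbc
41%: (90 − 36.9 = 53.1→53, 252 − 103.32 = 148.68→149, 200 − 82 = 118→118) → #359576
49%: (90 − 44.1 = 45.9→46, 252 − 123.48 = 128.52→129, 200 − 98 = 102→102) → #2e8166
81%: (90 − 72.9 = 17.1→17, 252 − 204.12 = 47.88→48, 200 − 162 = 38→38) → #113026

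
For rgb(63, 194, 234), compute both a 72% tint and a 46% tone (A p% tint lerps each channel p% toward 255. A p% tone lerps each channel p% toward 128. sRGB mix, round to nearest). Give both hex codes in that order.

#C9EEF9, #5DA4B9

72% tint:
  R: 63 + 0.72×(255−63) = 63 + 138.24 = 201.24 → 201
  G: 194 + 43.92 = 237.92 → 238
  B: 234 + 15.12 = 249.12 → 249
  → #C9EEF9
46% tone:
  R: 63 + 29.9 = 92.9 → 93
  G: 194 − 30.36 = 163.64 → 164
  B: 234 + 0.46×(128−234) = 234 − 48.76 = 185.24 → 185
  → #5DA4B9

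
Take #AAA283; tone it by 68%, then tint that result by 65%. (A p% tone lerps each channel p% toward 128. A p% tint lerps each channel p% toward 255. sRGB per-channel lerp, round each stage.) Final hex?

#AAA283 is rgb(170, 162, 131).
Lerp each channel 68% toward 128:
  R: 170 + 0.68×(128−170) = 170 − 28.56 = 141.44 → 141
  G: 162 + 0.68×(128−162) = 162 − 23.12 = 138.88 → 139
  B: 131 + 0.68×(128−131) = 131 − 2.04 = 128.96 → 129
After the tone: rgb(141, 139, 129) = #8D8B81.
Per channel, c → c + 0.65(255 − c):
  R: 141 + 0.65×(255−141) = 141 + 74.1 = 215.1 → 215
  G: 139 + 0.65×(255−139) = 139 + 75.4 = 214.4 → 214
  B: 129 + 81.9 = 210.9 → 211
rgb(215, 214, 211) = #D7D6D3.

#D7D6D3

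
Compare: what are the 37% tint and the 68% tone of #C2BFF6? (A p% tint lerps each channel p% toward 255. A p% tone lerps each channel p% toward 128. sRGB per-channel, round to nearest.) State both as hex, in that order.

#C2BFF6 is rgb(194, 191, 246).
37% tint:
  R: 194 + 22.57 = 216.57 → 217
  G: 191 + 23.68 = 214.68 → 215
  B: 246 + 0.37×(255−246) = 246 + 3.33 = 249.33 → 249
  → #D9D7F9
68% tone:
  R: 194 + 0.68×(128−194) = 194 − 44.88 = 149.12 → 149
  G: 191 + 0.68×(128−191) = 191 − 42.84 = 148.16 → 148
  B: 246 + 0.68×(128−246) = 246 − 80.24 = 165.76 → 166
  → #9594A6

#D9D7F9, #9594A6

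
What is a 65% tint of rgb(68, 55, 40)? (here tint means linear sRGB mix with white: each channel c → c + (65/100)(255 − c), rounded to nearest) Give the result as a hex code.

#BEB9B4

Lerp each channel 65% toward 255:
  R: 68 + 121.55 = 189.55 → 190
  G: 55 + 0.65×(255−55) = 55 + 130 = 185 → 185
  B: 40 + 139.75 = 179.75 → 180
rgb(190, 185, 180) = #BEB9B4.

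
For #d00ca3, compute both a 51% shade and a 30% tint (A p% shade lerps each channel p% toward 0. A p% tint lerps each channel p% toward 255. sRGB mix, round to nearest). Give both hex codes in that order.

#660650, #de55bf

#d00ca3 is rgb(208, 12, 163).
51% shade:
  R: 208 + 0.51×(0−208) = 208 − 106.08 = 101.92 → 102
  G: 12 + 0.51×(0−12) = 12 − 6.12 = 5.88 → 6
  B: 163 + 0.51×(0−163) = 163 − 83.13 = 79.87 → 80
  → #660650
30% tint:
  R: 208 + 14.1 = 222.1 → 222
  G: 12 + 0.3×(255−12) = 12 + 72.9 = 84.9 → 85
  B: 163 + 0.3×(255−163) = 163 + 27.6 = 190.6 → 191
  → #de55bf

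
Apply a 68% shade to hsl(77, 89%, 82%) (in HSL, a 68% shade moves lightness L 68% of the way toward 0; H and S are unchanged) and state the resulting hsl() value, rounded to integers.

hsl(77, 89%, 26%)

L moves 68% from 82 toward 0: 82 − 55.76 = 26.24 → 26.
H and S are unchanged.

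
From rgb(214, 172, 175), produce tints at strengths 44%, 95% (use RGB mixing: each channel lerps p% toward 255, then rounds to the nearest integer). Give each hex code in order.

44%: (214 + 18.04 = 232.04→232, 172 + 36.52 = 208.52→209, 175 + 35.2 = 210.2→210) → #E8D1D2
95%: (214 + 38.95 = 252.95→253, 172 + 78.85 = 250.85→251, 175 + 76 = 251→251) → #FDFBFB

#E8D1D2, #FDFBFB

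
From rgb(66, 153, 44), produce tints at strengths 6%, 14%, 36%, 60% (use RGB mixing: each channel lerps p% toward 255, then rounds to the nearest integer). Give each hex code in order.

6%: (66 + 11.34 = 77.34→77, 153 + 6.12 = 159.12→159, 44 + 12.66 = 56.66→57) → #4d9f39
14%: (66 + 26.46 = 92.46→92, 153 + 14.28 = 167.28→167, 44 + 29.54 = 73.54→74) → #5ca74a
36%: (66 + 68.04 = 134.04→134, 153 + 36.72 = 189.72→190, 44 + 75.96 = 119.96→120) → #86be78
60%: (66 + 113.4 = 179.4→179, 153 + 61.2 = 214.2→214, 44 + 126.6 = 170.6→171) → #b3d6ab

#4d9f39, #5ca74a, #86be78, #b3d6ab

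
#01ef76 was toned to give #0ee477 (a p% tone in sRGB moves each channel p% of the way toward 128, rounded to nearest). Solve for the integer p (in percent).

#01ef76 is rgb(1, 239, 118); #0ee477 is rgb(14, 228, 119).
On the R channel (widest range): 14 ≈ 1 + (p/100)(128 − 1), so p ≈ 100×(14 − 1)/(128 − 1) = 1300/127 = 10.24.
p = 10 reproduces all three channels after rounding.

10%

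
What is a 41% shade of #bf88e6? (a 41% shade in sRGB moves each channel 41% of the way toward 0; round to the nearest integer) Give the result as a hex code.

#715088

#bf88e6 is rgb(191, 136, 230).
Lerp each channel 41% toward 0:
  R: 191 − 78.31 = 112.69 → 113
  G: 136 − 55.76 = 80.24 → 80
  B: 230 − 94.3 = 135.7 → 136
rgb(113, 80, 136) = #715088.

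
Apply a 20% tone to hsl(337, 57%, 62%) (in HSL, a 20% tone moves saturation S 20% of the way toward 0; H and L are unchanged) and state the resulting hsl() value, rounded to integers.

hsl(337, 46%, 62%)

S moves 20% from 57 toward 0: 57 − 11.4 = 45.6 → 46.
H and L are unchanged.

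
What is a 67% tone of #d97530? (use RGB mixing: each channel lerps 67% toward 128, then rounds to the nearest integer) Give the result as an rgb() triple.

#d97530 is rgb(217, 117, 48).
Per channel, c → c + 0.67(128 − c):
  R: 217 + 0.67×(128−217) = 217 − 59.63 = 157.37 → 157
  G: 117 + 7.37 = 124.37 → 124
  B: 48 + 0.67×(128−48) = 48 + 53.6 = 101.6 → 102

rgb(157, 124, 102)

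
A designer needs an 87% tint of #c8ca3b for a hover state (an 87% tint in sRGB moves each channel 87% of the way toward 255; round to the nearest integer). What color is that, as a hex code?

#c8ca3b is rgb(200, 202, 59).
Lerp each channel 87% toward 255:
  R: 200 + 0.87×(255−200) = 200 + 47.85 = 247.85 → 248
  G: 202 + 0.87×(255−202) = 202 + 46.11 = 248.11 → 248
  B: 59 + 170.52 = 229.52 → 230
rgb(248, 248, 230) = #f8f8e6.

#f8f8e6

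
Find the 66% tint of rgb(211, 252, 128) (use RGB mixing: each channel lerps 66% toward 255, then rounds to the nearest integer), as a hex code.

A 66% tint moves each channel 66% toward 255:
  R: 211 + 0.66×(255−211) = 211 + 29.04 = 240.04 → 240
  G: 252 + 1.98 = 253.98 → 254
  B: 128 + 0.66×(255−128) = 128 + 83.82 = 211.82 → 212
rgb(240, 254, 212) = #f0fed4.

#f0fed4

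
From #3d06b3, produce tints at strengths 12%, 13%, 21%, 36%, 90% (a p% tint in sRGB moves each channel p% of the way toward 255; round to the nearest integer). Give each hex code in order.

#3d06b3 is rgb(61, 6, 179).
12%: (61 + 23.28 = 84.28→84, 6 + 29.88 = 35.88→36, 179 + 9.12 = 188.12→188) → #5424bc
13%: (61 + 25.22 = 86.22→86, 6 + 32.37 = 38.37→38, 179 + 9.88 = 188.88→189) → #5626bd
21%: (61 + 40.74 = 101.74→102, 6 + 52.29 = 58.29→58, 179 + 15.96 = 194.96→195) → #663ac3
36%: (61 + 69.84 = 130.84→131, 6 + 89.64 = 95.64→96, 179 + 27.36 = 206.36→206) → #8360ce
90%: (61 + 174.6 = 235.6→236, 6 + 224.1 = 230.1→230, 179 + 68.4 = 247.4→247) → #ece6f7

#5424bc, #5626bd, #663ac3, #8360ce, #ece6f7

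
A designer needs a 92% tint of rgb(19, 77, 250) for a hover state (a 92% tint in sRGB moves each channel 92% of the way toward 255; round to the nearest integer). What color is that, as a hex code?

#ECF1FF

Per channel, c → c + 0.92(255 − c):
  R: 19 + 0.92×(255−19) = 19 + 217.12 = 236.12 → 236
  G: 77 + 163.76 = 240.76 → 241
  B: 250 + 4.6 = 254.6 → 255
rgb(236, 241, 255) = #ECF1FF.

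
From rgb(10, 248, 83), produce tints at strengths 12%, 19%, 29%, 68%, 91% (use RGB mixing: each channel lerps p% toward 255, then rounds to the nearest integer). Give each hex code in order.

12%: (10 + 29.4 = 39.4→39, 248 + 0.84 = 248.84→249, 83 + 20.64 = 103.64→104) → #27F968
19%: (10 + 46.55 = 56.55→57, 248 + 1.33 = 249.33→249, 83 + 32.68 = 115.68→116) → #39F974
29%: (10 + 71.05 = 81.05→81, 248 + 2.03 = 250.03→250, 83 + 49.88 = 132.88→133) → #51FA85
68%: (10 + 166.6 = 176.6→177, 248 + 4.76 = 252.76→253, 83 + 116.96 = 199.96→200) → #B1FDC8
91%: (10 + 222.95 = 232.95→233, 248 + 6.37 = 254.37→254, 83 + 156.52 = 239.52→240) → #E9FEF0

#27F968, #39F974, #51FA85, #B1FDC8, #E9FEF0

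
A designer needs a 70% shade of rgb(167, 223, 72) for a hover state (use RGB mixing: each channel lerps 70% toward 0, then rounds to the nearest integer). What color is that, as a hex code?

#324316

Lerp each channel 70% toward 0:
  R: 167 + 0.7×(0−167) = 167 − 116.9 = 50.1 → 50
  G: 223 + 0.7×(0−223) = 223 − 156.1 = 66.9 → 67
  B: 72 + 0.7×(0−72) = 72 − 50.4 = 21.6 → 22
rgb(50, 67, 22) = #324316.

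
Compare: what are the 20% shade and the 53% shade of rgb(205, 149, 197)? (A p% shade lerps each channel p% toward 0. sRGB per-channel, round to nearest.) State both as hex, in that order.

#a4779e, #60465d

20% shade:
  R: 205 − 41 = 164 → 164
  G: 149 + 0.2×(0−149) = 149 − 29.8 = 119.2 → 119
  B: 197 + 0.2×(0−197) = 197 − 39.4 = 157.6 → 158
  → #a4779e
53% shade:
  R: 205 + 0.53×(0−205) = 205 − 108.65 = 96.35 → 96
  G: 149 + 0.53×(0−149) = 149 − 78.97 = 70.03 → 70
  B: 197 + 0.53×(0−197) = 197 − 104.41 = 92.59 → 93
  → #60465d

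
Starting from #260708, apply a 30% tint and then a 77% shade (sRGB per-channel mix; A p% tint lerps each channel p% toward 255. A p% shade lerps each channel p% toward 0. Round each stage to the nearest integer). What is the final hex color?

#181313

#260708 is rgb(38, 7, 8).
Per channel, c → c + 0.3(255 − c):
  R: 38 + 0.3×(255−38) = 38 + 65.1 = 103.1 → 103
  G: 7 + 0.3×(255−7) = 7 + 74.4 = 81.4 → 81
  B: 8 + 0.3×(255−8) = 8 + 74.1 = 82.1 → 82
After the tint: rgb(103, 81, 82) = #675152.
Per channel, c → c + 0.77(0 − c):
  R: 103 − 79.31 = 23.69 → 24
  G: 81 + 0.77×(0−81) = 81 − 62.37 = 18.63 → 19
  B: 82 − 63.14 = 18.86 → 19
rgb(24, 19, 19) = #181313.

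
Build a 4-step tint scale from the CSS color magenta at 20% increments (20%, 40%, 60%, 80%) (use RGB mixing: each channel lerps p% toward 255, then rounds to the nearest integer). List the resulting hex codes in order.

#ff33ff, #ff66ff, #ff99ff, #ffccff

CSS magenta is rgb(255, 0, 255).
20%: (255→255, 0 + 51 = 51→51, 255→255) → #ff33ff
40%: (255→255, 0 + 102 = 102→102, 255→255) → #ff66ff
60%: (255→255, 0 + 153 = 153→153, 255→255) → #ff99ff
80%: (255→255, 0 + 204 = 204→204, 255→255) → #ffccff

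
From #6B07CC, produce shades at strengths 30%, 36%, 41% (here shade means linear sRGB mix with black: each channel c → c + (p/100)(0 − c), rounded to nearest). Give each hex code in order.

#4B058F, #440483, #3F0478

#6B07CC is rgb(107, 7, 204).
30%: (107 − 32.1 = 74.9→75, 7 − 2.1 = 4.9→5, 204 − 61.2 = 142.8→143) → #4B058F
36%: (107 − 38.52 = 68.48→68, 7 − 2.52 = 4.48→4, 204 − 73.44 = 130.56→131) → #440483
41%: (107 − 43.87 = 63.13→63, 7 − 2.87 = 4.13→4, 204 − 83.64 = 120.36→120) → #3F0478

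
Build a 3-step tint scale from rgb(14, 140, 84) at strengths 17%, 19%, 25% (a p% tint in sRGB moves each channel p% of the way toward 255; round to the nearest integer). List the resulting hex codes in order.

#37A071, #3CA274, #4AA97F

17%: (14 + 40.97 = 54.97→55, 140 + 19.55 = 159.55→160, 84 + 29.07 = 113.07→113) → #37A071
19%: (14 + 45.79 = 59.79→60, 140 + 21.85 = 161.85→162, 84 + 32.49 = 116.49→116) → #3CA274
25%: (14 + 60.25 = 74.25→74, 140 + 28.75 = 168.75→169, 84 + 42.75 = 126.75→127) → #4AA97F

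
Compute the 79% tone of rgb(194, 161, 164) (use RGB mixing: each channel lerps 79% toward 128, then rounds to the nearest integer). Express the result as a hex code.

Per channel, c → c + 0.79(128 − c):
  R: 194 + 0.79×(128−194) = 194 − 52.14 = 141.86 → 142
  G: 161 + 0.79×(128−161) = 161 − 26.07 = 134.93 → 135
  B: 164 − 28.44 = 135.56 → 136
rgb(142, 135, 136) = #8E8788.

#8E8788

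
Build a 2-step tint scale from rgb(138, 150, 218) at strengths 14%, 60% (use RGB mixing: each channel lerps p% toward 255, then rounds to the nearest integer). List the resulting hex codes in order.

14%: (138 + 16.38 = 154.38→154, 150 + 14.7 = 164.7→165, 218 + 5.18 = 223.18→223) → #9aa5df
60%: (138 + 70.2 = 208.2→208, 150 + 63 = 213→213, 218 + 22.2 = 240.2→240) → #d0d5f0

#9aa5df, #d0d5f0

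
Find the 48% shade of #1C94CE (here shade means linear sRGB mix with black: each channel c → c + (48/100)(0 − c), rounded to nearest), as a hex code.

#0F4D6B

#1C94CE is rgb(28, 148, 206).
Per channel, c → c + 0.48(0 − c):
  R: 28 − 13.44 = 14.56 → 15
  G: 148 − 71.04 = 76.96 → 77
  B: 206 − 98.88 = 107.12 → 107
rgb(15, 77, 107) = #0F4D6B.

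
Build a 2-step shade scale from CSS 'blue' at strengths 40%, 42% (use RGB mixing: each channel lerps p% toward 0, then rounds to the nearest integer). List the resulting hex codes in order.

CSS blue is rgb(0, 0, 255).
40%: (0→0, 0→0, 255 − 102 = 153→153) → #000099
42%: (0→0, 0→0, 255 − 107.1 = 147.9→148) → #000094

#000099, #000094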